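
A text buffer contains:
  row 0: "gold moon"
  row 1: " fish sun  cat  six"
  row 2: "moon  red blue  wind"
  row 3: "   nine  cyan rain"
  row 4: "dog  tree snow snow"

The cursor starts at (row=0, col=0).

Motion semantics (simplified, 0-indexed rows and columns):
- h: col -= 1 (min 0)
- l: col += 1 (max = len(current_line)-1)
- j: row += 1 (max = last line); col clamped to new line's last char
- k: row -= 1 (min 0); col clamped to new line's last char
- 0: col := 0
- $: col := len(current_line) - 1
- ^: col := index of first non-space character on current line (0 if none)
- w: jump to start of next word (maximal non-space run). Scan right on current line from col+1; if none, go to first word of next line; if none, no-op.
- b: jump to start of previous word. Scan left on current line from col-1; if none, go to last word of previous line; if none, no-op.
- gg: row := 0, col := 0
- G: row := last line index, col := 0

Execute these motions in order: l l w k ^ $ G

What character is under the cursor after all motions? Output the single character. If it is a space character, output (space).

Answer: d

Derivation:
After 1 (l): row=0 col=1 char='o'
After 2 (l): row=0 col=2 char='l'
After 3 (w): row=0 col=5 char='m'
After 4 (k): row=0 col=5 char='m'
After 5 (^): row=0 col=0 char='g'
After 6 ($): row=0 col=8 char='n'
After 7 (G): row=4 col=0 char='d'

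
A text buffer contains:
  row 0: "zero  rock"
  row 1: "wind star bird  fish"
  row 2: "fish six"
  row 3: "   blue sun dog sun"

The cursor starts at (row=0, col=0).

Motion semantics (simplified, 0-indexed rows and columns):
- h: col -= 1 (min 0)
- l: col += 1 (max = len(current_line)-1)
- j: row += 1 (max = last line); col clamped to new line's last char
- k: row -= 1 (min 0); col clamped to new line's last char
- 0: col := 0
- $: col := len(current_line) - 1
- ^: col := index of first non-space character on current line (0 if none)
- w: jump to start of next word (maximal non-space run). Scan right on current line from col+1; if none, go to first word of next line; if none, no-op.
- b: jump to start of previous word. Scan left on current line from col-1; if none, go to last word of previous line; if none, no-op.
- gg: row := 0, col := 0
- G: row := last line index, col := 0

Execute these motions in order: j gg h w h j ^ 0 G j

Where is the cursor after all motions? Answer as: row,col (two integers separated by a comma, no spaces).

Answer: 3,0

Derivation:
After 1 (j): row=1 col=0 char='w'
After 2 (gg): row=0 col=0 char='z'
After 3 (h): row=0 col=0 char='z'
After 4 (w): row=0 col=6 char='r'
After 5 (h): row=0 col=5 char='_'
After 6 (j): row=1 col=5 char='s'
After 7 (^): row=1 col=0 char='w'
After 8 (0): row=1 col=0 char='w'
After 9 (G): row=3 col=0 char='_'
After 10 (j): row=3 col=0 char='_'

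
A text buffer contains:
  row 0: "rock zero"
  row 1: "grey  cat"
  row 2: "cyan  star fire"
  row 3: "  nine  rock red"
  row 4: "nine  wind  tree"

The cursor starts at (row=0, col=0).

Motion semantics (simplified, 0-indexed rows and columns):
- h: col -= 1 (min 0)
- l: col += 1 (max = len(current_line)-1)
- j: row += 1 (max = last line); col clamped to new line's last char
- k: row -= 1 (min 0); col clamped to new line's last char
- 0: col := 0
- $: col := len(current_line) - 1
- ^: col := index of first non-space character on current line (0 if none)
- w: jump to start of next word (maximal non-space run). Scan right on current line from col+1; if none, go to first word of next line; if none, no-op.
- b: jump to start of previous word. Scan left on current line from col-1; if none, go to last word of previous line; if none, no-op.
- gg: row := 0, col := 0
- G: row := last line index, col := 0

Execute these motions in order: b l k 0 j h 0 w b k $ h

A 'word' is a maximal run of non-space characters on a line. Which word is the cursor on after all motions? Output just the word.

Answer: zero

Derivation:
After 1 (b): row=0 col=0 char='r'
After 2 (l): row=0 col=1 char='o'
After 3 (k): row=0 col=1 char='o'
After 4 (0): row=0 col=0 char='r'
After 5 (j): row=1 col=0 char='g'
After 6 (h): row=1 col=0 char='g'
After 7 (0): row=1 col=0 char='g'
After 8 (w): row=1 col=6 char='c'
After 9 (b): row=1 col=0 char='g'
After 10 (k): row=0 col=0 char='r'
After 11 ($): row=0 col=8 char='o'
After 12 (h): row=0 col=7 char='r'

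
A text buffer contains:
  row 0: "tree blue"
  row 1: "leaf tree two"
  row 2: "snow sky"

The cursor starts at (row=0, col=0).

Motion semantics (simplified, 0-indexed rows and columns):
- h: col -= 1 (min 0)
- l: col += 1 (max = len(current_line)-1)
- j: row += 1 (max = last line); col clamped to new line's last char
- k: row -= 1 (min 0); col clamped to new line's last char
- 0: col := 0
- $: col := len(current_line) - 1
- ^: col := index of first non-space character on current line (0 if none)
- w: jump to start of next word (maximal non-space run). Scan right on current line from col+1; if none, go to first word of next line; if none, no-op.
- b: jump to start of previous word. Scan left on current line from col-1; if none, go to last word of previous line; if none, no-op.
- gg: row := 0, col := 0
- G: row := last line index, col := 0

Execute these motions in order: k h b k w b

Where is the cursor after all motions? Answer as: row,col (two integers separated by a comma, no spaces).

After 1 (k): row=0 col=0 char='t'
After 2 (h): row=0 col=0 char='t'
After 3 (b): row=0 col=0 char='t'
After 4 (k): row=0 col=0 char='t'
After 5 (w): row=0 col=5 char='b'
After 6 (b): row=0 col=0 char='t'

Answer: 0,0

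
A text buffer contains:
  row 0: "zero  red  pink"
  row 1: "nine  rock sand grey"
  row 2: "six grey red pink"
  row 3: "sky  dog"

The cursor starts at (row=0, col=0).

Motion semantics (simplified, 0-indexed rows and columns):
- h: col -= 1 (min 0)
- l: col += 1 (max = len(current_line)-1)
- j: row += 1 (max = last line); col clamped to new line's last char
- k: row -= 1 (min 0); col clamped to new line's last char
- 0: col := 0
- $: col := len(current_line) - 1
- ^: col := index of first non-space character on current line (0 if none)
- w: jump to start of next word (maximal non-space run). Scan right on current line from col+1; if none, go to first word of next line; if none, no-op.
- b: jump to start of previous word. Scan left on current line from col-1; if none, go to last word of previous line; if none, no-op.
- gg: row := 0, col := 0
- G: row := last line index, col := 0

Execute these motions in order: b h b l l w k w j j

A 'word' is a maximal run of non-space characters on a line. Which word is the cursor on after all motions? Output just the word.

Answer: red

Derivation:
After 1 (b): row=0 col=0 char='z'
After 2 (h): row=0 col=0 char='z'
After 3 (b): row=0 col=0 char='z'
After 4 (l): row=0 col=1 char='e'
After 5 (l): row=0 col=2 char='r'
After 6 (w): row=0 col=6 char='r'
After 7 (k): row=0 col=6 char='r'
After 8 (w): row=0 col=11 char='p'
After 9 (j): row=1 col=11 char='s'
After 10 (j): row=2 col=11 char='d'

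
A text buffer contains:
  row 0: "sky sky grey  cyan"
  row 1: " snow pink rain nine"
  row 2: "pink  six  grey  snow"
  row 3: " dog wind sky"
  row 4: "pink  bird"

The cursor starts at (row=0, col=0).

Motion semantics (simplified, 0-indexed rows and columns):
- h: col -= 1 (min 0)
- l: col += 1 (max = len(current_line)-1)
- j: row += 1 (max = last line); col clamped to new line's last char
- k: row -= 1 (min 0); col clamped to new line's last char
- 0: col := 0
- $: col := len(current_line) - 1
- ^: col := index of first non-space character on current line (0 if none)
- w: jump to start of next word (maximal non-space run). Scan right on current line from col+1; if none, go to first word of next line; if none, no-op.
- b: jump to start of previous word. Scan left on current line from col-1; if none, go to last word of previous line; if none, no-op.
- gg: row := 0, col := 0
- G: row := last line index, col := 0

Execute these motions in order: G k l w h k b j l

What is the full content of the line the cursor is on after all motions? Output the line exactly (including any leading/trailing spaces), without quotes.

Answer:  dog wind sky

Derivation:
After 1 (G): row=4 col=0 char='p'
After 2 (k): row=3 col=0 char='_'
After 3 (l): row=3 col=1 char='d'
After 4 (w): row=3 col=5 char='w'
After 5 (h): row=3 col=4 char='_'
After 6 (k): row=2 col=4 char='_'
After 7 (b): row=2 col=0 char='p'
After 8 (j): row=3 col=0 char='_'
After 9 (l): row=3 col=1 char='d'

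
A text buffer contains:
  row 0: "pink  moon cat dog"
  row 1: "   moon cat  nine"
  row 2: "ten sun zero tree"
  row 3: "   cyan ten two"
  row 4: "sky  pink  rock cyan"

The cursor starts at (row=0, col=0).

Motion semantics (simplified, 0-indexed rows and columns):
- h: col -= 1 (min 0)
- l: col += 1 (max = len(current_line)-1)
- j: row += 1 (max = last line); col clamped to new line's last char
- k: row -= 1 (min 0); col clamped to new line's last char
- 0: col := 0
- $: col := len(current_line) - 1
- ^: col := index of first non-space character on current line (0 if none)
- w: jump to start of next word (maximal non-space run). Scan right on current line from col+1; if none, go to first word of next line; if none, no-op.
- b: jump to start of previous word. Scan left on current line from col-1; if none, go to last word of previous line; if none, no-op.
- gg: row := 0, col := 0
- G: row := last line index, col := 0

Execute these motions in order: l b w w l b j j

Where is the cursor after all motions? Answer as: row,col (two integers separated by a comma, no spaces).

After 1 (l): row=0 col=1 char='i'
After 2 (b): row=0 col=0 char='p'
After 3 (w): row=0 col=6 char='m'
After 4 (w): row=0 col=11 char='c'
After 5 (l): row=0 col=12 char='a'
After 6 (b): row=0 col=11 char='c'
After 7 (j): row=1 col=11 char='_'
After 8 (j): row=2 col=11 char='o'

Answer: 2,11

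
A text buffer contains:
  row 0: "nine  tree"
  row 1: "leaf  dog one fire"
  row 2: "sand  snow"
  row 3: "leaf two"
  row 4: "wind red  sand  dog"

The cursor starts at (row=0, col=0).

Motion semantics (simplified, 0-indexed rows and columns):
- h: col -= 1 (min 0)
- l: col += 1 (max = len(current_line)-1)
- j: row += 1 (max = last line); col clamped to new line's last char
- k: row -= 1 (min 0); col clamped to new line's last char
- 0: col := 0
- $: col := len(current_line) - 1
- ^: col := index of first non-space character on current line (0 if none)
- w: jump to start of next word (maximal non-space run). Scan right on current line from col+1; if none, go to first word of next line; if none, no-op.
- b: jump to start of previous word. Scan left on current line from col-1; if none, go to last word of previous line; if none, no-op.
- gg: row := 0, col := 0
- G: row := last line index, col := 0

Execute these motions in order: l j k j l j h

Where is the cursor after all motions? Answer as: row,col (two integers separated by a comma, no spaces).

Answer: 2,1

Derivation:
After 1 (l): row=0 col=1 char='i'
After 2 (j): row=1 col=1 char='e'
After 3 (k): row=0 col=1 char='i'
After 4 (j): row=1 col=1 char='e'
After 5 (l): row=1 col=2 char='a'
After 6 (j): row=2 col=2 char='n'
After 7 (h): row=2 col=1 char='a'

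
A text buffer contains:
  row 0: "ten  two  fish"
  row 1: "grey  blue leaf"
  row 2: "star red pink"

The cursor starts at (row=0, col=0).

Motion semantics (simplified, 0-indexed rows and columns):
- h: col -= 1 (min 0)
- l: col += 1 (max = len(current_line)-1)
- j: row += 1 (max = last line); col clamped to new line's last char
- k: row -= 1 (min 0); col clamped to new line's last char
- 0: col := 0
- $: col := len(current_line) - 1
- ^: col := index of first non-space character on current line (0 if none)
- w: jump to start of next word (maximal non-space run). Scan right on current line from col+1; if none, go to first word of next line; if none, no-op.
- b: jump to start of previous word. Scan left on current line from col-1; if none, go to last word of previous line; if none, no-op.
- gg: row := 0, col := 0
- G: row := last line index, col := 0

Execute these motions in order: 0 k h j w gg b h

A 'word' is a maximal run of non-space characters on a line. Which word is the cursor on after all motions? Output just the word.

Answer: ten

Derivation:
After 1 (0): row=0 col=0 char='t'
After 2 (k): row=0 col=0 char='t'
After 3 (h): row=0 col=0 char='t'
After 4 (j): row=1 col=0 char='g'
After 5 (w): row=1 col=6 char='b'
After 6 (gg): row=0 col=0 char='t'
After 7 (b): row=0 col=0 char='t'
After 8 (h): row=0 col=0 char='t'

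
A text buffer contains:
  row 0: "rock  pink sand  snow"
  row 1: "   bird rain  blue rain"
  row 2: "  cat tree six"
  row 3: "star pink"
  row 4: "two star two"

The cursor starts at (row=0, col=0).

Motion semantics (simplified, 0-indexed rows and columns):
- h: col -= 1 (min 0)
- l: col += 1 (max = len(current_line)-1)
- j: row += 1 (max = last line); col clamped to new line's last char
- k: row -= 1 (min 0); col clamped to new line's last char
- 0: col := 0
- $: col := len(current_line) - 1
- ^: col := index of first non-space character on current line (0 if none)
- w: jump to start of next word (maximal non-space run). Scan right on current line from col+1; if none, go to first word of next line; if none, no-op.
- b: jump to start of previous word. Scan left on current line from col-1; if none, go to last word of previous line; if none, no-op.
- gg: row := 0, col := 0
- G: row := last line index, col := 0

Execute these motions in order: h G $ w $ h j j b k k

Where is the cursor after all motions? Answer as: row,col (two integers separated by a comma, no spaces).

After 1 (h): row=0 col=0 char='r'
After 2 (G): row=4 col=0 char='t'
After 3 ($): row=4 col=11 char='o'
After 4 (w): row=4 col=11 char='o'
After 5 ($): row=4 col=11 char='o'
After 6 (h): row=4 col=10 char='w'
After 7 (j): row=4 col=10 char='w'
After 8 (j): row=4 col=10 char='w'
After 9 (b): row=4 col=9 char='t'
After 10 (k): row=3 col=8 char='k'
After 11 (k): row=2 col=8 char='e'

Answer: 2,8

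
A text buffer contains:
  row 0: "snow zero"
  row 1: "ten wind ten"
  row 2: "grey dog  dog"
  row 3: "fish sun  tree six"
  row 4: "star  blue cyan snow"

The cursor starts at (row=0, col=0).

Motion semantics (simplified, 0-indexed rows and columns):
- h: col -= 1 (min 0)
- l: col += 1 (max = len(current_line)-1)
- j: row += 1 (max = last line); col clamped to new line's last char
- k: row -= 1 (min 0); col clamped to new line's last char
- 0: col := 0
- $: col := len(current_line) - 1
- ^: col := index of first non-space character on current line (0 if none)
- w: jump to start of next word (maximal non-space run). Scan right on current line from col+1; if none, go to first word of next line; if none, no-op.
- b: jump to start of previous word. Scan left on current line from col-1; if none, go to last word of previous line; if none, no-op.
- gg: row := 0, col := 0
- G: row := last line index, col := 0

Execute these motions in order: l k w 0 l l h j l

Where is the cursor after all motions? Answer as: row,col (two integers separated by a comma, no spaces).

Answer: 1,2

Derivation:
After 1 (l): row=0 col=1 char='n'
After 2 (k): row=0 col=1 char='n'
After 3 (w): row=0 col=5 char='z'
After 4 (0): row=0 col=0 char='s'
After 5 (l): row=0 col=1 char='n'
After 6 (l): row=0 col=2 char='o'
After 7 (h): row=0 col=1 char='n'
After 8 (j): row=1 col=1 char='e'
After 9 (l): row=1 col=2 char='n'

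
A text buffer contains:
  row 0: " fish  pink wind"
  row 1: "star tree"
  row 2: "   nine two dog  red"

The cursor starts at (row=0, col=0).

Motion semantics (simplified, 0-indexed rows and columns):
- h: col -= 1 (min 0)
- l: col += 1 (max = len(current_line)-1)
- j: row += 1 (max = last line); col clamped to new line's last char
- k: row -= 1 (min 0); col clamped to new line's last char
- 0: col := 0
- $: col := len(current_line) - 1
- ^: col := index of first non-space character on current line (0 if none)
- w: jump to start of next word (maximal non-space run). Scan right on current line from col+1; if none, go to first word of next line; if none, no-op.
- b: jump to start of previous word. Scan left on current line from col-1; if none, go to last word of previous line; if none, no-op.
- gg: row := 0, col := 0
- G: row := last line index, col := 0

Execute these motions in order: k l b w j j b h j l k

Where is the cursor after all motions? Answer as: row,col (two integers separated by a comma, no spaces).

After 1 (k): row=0 col=0 char='_'
After 2 (l): row=0 col=1 char='f'
After 3 (b): row=0 col=1 char='f'
After 4 (w): row=0 col=7 char='p'
After 5 (j): row=1 col=7 char='e'
After 6 (j): row=2 col=7 char='_'
After 7 (b): row=2 col=3 char='n'
After 8 (h): row=2 col=2 char='_'
After 9 (j): row=2 col=2 char='_'
After 10 (l): row=2 col=3 char='n'
After 11 (k): row=1 col=3 char='r'

Answer: 1,3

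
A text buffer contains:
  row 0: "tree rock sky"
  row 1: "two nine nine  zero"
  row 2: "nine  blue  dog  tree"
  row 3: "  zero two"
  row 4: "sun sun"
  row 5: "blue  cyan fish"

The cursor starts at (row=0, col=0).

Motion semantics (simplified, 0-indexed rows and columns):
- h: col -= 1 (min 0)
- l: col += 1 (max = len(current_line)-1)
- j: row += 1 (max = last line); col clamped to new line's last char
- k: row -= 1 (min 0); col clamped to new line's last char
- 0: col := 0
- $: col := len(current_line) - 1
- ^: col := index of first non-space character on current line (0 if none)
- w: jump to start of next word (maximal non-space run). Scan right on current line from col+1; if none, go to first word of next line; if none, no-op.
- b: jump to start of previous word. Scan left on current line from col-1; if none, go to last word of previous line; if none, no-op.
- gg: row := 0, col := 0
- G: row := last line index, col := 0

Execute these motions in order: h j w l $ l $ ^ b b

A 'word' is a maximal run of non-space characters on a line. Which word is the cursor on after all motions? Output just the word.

After 1 (h): row=0 col=0 char='t'
After 2 (j): row=1 col=0 char='t'
After 3 (w): row=1 col=4 char='n'
After 4 (l): row=1 col=5 char='i'
After 5 ($): row=1 col=18 char='o'
After 6 (l): row=1 col=18 char='o'
After 7 ($): row=1 col=18 char='o'
After 8 (^): row=1 col=0 char='t'
After 9 (b): row=0 col=10 char='s'
After 10 (b): row=0 col=5 char='r'

Answer: rock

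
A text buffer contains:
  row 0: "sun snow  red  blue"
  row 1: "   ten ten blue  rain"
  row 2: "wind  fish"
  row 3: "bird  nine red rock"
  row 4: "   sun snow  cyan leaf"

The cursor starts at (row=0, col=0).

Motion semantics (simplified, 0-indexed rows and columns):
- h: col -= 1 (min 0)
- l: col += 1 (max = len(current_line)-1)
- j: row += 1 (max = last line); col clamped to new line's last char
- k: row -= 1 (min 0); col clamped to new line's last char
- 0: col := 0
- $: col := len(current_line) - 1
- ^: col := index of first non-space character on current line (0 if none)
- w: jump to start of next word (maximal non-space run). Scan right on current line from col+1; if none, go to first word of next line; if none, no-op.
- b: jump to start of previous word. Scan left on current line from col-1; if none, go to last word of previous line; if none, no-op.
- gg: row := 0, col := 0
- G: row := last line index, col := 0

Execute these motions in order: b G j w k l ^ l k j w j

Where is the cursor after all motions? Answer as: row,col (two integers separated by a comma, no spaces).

After 1 (b): row=0 col=0 char='s'
After 2 (G): row=4 col=0 char='_'
After 3 (j): row=4 col=0 char='_'
After 4 (w): row=4 col=3 char='s'
After 5 (k): row=3 col=3 char='d'
After 6 (l): row=3 col=4 char='_'
After 7 (^): row=3 col=0 char='b'
After 8 (l): row=3 col=1 char='i'
After 9 (k): row=2 col=1 char='i'
After 10 (j): row=3 col=1 char='i'
After 11 (w): row=3 col=6 char='n'
After 12 (j): row=4 col=6 char='_'

Answer: 4,6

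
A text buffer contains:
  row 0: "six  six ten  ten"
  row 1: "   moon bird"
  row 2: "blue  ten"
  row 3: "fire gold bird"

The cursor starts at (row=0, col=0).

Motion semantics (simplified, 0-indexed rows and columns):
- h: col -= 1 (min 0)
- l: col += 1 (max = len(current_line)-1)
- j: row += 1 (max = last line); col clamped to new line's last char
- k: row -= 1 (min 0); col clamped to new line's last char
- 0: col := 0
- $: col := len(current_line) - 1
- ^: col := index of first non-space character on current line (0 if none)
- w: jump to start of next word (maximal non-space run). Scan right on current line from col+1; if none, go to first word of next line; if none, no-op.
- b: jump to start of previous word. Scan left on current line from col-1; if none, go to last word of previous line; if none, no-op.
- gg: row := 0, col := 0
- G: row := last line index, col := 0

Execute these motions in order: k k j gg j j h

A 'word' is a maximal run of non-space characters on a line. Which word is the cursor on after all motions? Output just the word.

Answer: blue

Derivation:
After 1 (k): row=0 col=0 char='s'
After 2 (k): row=0 col=0 char='s'
After 3 (j): row=1 col=0 char='_'
After 4 (gg): row=0 col=0 char='s'
After 5 (j): row=1 col=0 char='_'
After 6 (j): row=2 col=0 char='b'
After 7 (h): row=2 col=0 char='b'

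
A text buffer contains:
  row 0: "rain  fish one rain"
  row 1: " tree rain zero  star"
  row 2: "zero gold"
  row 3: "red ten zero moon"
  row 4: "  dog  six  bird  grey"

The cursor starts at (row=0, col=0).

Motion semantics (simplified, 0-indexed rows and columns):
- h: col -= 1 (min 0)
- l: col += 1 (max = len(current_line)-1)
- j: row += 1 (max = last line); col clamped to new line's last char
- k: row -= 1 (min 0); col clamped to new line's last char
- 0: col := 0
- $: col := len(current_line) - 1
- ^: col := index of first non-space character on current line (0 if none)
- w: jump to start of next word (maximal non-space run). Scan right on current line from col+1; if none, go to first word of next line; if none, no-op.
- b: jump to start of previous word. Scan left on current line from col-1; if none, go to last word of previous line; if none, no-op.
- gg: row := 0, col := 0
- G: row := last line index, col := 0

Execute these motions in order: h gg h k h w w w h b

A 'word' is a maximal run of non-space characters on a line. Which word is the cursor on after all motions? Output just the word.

Answer: one

Derivation:
After 1 (h): row=0 col=0 char='r'
After 2 (gg): row=0 col=0 char='r'
After 3 (h): row=0 col=0 char='r'
After 4 (k): row=0 col=0 char='r'
After 5 (h): row=0 col=0 char='r'
After 6 (w): row=0 col=6 char='f'
After 7 (w): row=0 col=11 char='o'
After 8 (w): row=0 col=15 char='r'
After 9 (h): row=0 col=14 char='_'
After 10 (b): row=0 col=11 char='o'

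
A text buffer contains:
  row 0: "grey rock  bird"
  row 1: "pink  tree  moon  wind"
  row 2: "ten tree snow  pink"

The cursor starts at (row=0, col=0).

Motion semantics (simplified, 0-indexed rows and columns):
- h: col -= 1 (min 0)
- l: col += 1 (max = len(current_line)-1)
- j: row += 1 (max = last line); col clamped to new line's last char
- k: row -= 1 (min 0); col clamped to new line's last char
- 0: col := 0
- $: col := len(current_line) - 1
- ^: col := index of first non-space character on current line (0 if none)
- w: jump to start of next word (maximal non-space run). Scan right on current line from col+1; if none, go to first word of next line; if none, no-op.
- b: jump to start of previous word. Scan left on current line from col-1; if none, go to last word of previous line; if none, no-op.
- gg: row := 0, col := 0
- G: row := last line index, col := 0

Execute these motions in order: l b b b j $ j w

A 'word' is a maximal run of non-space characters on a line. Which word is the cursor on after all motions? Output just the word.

After 1 (l): row=0 col=1 char='r'
After 2 (b): row=0 col=0 char='g'
After 3 (b): row=0 col=0 char='g'
After 4 (b): row=0 col=0 char='g'
After 5 (j): row=1 col=0 char='p'
After 6 ($): row=1 col=21 char='d'
After 7 (j): row=2 col=18 char='k'
After 8 (w): row=2 col=18 char='k'

Answer: pink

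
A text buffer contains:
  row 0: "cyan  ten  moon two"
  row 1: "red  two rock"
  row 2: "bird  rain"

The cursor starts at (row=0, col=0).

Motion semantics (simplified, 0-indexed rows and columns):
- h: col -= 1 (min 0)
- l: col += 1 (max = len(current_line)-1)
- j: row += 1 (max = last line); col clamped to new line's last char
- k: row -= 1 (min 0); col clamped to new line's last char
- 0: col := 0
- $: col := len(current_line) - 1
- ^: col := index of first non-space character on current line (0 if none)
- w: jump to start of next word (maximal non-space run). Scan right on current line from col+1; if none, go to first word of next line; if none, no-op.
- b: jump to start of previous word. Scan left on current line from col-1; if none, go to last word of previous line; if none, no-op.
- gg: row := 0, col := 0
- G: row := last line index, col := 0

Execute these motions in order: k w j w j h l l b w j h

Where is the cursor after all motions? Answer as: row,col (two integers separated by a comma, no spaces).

After 1 (k): row=0 col=0 char='c'
After 2 (w): row=0 col=6 char='t'
After 3 (j): row=1 col=6 char='w'
After 4 (w): row=1 col=9 char='r'
After 5 (j): row=2 col=9 char='n'
After 6 (h): row=2 col=8 char='i'
After 7 (l): row=2 col=9 char='n'
After 8 (l): row=2 col=9 char='n'
After 9 (b): row=2 col=6 char='r'
After 10 (w): row=2 col=6 char='r'
After 11 (j): row=2 col=6 char='r'
After 12 (h): row=2 col=5 char='_'

Answer: 2,5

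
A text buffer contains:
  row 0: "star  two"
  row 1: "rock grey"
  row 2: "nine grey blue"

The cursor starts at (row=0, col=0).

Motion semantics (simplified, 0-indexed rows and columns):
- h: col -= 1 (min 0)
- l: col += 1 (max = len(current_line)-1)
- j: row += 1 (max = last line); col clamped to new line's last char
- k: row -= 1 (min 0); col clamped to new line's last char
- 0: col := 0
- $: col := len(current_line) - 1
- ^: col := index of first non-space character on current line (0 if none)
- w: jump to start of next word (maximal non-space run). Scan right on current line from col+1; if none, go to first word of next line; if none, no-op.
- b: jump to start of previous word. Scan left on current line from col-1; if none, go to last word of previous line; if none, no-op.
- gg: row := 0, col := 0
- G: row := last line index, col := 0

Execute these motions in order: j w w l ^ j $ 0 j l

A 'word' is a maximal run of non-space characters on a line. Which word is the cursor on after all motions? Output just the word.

After 1 (j): row=1 col=0 char='r'
After 2 (w): row=1 col=5 char='g'
After 3 (w): row=2 col=0 char='n'
After 4 (l): row=2 col=1 char='i'
After 5 (^): row=2 col=0 char='n'
After 6 (j): row=2 col=0 char='n'
After 7 ($): row=2 col=13 char='e'
After 8 (0): row=2 col=0 char='n'
After 9 (j): row=2 col=0 char='n'
After 10 (l): row=2 col=1 char='i'

Answer: nine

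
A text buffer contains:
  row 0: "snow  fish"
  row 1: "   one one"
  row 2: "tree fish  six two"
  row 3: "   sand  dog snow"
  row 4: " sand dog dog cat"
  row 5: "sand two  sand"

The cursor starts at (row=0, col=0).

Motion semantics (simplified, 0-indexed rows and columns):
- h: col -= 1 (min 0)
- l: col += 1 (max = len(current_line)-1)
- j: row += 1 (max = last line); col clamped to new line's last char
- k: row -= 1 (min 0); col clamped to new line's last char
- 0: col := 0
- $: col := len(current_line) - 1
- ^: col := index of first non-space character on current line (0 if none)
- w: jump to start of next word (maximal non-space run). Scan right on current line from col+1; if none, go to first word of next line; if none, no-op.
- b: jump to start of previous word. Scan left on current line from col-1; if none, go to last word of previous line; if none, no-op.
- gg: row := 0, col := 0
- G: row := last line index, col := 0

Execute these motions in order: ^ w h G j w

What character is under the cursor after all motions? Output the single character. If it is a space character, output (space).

After 1 (^): row=0 col=0 char='s'
After 2 (w): row=0 col=6 char='f'
After 3 (h): row=0 col=5 char='_'
After 4 (G): row=5 col=0 char='s'
After 5 (j): row=5 col=0 char='s'
After 6 (w): row=5 col=5 char='t'

Answer: t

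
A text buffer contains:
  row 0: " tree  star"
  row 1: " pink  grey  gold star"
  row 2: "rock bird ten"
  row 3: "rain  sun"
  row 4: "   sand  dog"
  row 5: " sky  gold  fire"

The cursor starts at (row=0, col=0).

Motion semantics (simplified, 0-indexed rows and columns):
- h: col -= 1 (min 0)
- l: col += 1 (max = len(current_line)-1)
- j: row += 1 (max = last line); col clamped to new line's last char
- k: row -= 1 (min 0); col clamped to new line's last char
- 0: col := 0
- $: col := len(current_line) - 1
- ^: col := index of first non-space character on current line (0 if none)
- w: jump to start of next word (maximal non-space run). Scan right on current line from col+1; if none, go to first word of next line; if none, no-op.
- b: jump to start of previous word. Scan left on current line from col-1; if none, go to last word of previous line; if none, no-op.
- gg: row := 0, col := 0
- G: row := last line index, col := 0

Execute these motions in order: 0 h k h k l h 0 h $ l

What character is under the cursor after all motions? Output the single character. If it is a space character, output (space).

After 1 (0): row=0 col=0 char='_'
After 2 (h): row=0 col=0 char='_'
After 3 (k): row=0 col=0 char='_'
After 4 (h): row=0 col=0 char='_'
After 5 (k): row=0 col=0 char='_'
After 6 (l): row=0 col=1 char='t'
After 7 (h): row=0 col=0 char='_'
After 8 (0): row=0 col=0 char='_'
After 9 (h): row=0 col=0 char='_'
After 10 ($): row=0 col=10 char='r'
After 11 (l): row=0 col=10 char='r'

Answer: r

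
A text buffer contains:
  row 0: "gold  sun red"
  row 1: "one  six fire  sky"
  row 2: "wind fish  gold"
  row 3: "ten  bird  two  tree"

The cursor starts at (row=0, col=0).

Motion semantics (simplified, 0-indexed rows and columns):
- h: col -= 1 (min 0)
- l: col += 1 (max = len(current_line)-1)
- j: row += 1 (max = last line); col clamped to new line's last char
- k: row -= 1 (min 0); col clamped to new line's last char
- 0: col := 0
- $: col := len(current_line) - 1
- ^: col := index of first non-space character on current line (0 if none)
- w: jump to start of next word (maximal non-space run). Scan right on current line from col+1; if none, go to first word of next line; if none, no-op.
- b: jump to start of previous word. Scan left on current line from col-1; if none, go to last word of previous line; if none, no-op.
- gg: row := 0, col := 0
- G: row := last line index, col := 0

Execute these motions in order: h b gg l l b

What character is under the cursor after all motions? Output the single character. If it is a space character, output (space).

Answer: g

Derivation:
After 1 (h): row=0 col=0 char='g'
After 2 (b): row=0 col=0 char='g'
After 3 (gg): row=0 col=0 char='g'
After 4 (l): row=0 col=1 char='o'
After 5 (l): row=0 col=2 char='l'
After 6 (b): row=0 col=0 char='g'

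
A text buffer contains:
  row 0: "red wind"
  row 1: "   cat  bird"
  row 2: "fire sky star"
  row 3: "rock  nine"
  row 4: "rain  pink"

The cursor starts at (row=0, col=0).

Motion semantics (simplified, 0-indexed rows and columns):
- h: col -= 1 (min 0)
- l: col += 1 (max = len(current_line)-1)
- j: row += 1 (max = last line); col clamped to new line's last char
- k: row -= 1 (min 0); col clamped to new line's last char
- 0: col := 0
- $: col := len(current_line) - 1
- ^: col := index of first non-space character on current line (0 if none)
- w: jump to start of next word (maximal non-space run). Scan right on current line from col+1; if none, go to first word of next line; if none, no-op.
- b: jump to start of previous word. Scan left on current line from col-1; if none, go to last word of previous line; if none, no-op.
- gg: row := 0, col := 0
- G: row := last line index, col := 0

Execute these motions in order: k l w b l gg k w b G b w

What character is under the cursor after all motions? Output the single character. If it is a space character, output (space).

After 1 (k): row=0 col=0 char='r'
After 2 (l): row=0 col=1 char='e'
After 3 (w): row=0 col=4 char='w'
After 4 (b): row=0 col=0 char='r'
After 5 (l): row=0 col=1 char='e'
After 6 (gg): row=0 col=0 char='r'
After 7 (k): row=0 col=0 char='r'
After 8 (w): row=0 col=4 char='w'
After 9 (b): row=0 col=0 char='r'
After 10 (G): row=4 col=0 char='r'
After 11 (b): row=3 col=6 char='n'
After 12 (w): row=4 col=0 char='r'

Answer: r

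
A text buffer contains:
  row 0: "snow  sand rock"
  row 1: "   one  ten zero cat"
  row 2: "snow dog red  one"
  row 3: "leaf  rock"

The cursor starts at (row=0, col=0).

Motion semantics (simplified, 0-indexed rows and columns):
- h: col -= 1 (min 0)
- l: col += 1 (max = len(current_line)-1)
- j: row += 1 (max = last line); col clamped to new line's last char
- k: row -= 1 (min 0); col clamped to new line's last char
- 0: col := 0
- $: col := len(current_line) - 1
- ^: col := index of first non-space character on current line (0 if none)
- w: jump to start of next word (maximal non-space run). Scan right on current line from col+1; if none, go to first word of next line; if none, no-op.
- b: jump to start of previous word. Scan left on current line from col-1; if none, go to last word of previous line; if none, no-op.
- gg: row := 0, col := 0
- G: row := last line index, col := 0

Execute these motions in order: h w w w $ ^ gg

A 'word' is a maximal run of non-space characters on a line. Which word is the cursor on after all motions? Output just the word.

Answer: snow

Derivation:
After 1 (h): row=0 col=0 char='s'
After 2 (w): row=0 col=6 char='s'
After 3 (w): row=0 col=11 char='r'
After 4 (w): row=1 col=3 char='o'
After 5 ($): row=1 col=19 char='t'
After 6 (^): row=1 col=3 char='o'
After 7 (gg): row=0 col=0 char='s'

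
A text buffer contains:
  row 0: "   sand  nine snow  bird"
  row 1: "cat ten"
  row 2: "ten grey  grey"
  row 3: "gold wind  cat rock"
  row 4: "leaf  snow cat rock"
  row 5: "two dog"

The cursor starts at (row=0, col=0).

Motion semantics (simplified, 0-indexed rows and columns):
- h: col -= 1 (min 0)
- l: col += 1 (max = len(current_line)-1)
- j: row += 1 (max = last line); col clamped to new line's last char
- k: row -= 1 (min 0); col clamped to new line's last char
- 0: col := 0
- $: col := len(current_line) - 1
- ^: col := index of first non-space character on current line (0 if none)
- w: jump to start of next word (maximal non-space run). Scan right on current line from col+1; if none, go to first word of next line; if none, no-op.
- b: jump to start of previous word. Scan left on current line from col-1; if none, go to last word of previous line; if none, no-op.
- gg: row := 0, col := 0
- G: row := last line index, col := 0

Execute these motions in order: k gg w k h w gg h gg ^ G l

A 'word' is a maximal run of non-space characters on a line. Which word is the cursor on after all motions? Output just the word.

Answer: two

Derivation:
After 1 (k): row=0 col=0 char='_'
After 2 (gg): row=0 col=0 char='_'
After 3 (w): row=0 col=3 char='s'
After 4 (k): row=0 col=3 char='s'
After 5 (h): row=0 col=2 char='_'
After 6 (w): row=0 col=3 char='s'
After 7 (gg): row=0 col=0 char='_'
After 8 (h): row=0 col=0 char='_'
After 9 (gg): row=0 col=0 char='_'
After 10 (^): row=0 col=3 char='s'
After 11 (G): row=5 col=0 char='t'
After 12 (l): row=5 col=1 char='w'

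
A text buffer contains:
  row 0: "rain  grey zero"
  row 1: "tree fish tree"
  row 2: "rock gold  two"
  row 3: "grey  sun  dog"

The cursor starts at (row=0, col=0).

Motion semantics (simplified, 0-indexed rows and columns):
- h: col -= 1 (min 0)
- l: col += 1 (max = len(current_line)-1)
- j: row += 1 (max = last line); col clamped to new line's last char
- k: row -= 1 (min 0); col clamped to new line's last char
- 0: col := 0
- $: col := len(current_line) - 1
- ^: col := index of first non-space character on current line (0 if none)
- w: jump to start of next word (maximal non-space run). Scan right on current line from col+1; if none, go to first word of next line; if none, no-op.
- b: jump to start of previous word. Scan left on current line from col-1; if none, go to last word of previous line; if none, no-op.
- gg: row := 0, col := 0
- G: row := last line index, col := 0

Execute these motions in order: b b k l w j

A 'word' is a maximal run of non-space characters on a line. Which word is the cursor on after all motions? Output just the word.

Answer: fish

Derivation:
After 1 (b): row=0 col=0 char='r'
After 2 (b): row=0 col=0 char='r'
After 3 (k): row=0 col=0 char='r'
After 4 (l): row=0 col=1 char='a'
After 5 (w): row=0 col=6 char='g'
After 6 (j): row=1 col=6 char='i'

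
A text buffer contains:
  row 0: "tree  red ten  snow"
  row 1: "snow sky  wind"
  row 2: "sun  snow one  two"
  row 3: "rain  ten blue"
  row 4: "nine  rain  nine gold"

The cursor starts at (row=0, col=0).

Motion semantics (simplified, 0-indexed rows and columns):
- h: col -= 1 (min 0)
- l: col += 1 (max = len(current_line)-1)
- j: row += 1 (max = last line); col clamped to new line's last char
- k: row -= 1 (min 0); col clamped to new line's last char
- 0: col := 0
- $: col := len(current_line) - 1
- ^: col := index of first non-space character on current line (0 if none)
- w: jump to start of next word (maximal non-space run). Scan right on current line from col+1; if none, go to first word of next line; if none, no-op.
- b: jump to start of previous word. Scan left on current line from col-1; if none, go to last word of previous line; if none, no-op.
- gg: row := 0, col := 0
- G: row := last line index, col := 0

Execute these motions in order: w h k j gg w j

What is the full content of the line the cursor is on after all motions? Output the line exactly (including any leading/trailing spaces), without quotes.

After 1 (w): row=0 col=6 char='r'
After 2 (h): row=0 col=5 char='_'
After 3 (k): row=0 col=5 char='_'
After 4 (j): row=1 col=5 char='s'
After 5 (gg): row=0 col=0 char='t'
After 6 (w): row=0 col=6 char='r'
After 7 (j): row=1 col=6 char='k'

Answer: snow sky  wind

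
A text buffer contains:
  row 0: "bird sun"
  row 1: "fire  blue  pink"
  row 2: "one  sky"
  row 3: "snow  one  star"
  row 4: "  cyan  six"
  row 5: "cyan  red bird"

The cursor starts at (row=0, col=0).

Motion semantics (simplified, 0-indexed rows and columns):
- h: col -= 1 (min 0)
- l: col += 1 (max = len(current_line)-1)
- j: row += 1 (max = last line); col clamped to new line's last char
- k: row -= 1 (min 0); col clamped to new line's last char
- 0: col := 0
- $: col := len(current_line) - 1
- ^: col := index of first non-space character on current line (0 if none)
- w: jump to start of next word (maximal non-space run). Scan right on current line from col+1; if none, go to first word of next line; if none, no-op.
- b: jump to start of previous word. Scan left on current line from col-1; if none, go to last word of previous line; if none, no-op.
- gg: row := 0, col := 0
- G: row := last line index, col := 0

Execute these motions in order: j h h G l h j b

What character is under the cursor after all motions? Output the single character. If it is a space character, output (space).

Answer: s

Derivation:
After 1 (j): row=1 col=0 char='f'
After 2 (h): row=1 col=0 char='f'
After 3 (h): row=1 col=0 char='f'
After 4 (G): row=5 col=0 char='c'
After 5 (l): row=5 col=1 char='y'
After 6 (h): row=5 col=0 char='c'
After 7 (j): row=5 col=0 char='c'
After 8 (b): row=4 col=8 char='s'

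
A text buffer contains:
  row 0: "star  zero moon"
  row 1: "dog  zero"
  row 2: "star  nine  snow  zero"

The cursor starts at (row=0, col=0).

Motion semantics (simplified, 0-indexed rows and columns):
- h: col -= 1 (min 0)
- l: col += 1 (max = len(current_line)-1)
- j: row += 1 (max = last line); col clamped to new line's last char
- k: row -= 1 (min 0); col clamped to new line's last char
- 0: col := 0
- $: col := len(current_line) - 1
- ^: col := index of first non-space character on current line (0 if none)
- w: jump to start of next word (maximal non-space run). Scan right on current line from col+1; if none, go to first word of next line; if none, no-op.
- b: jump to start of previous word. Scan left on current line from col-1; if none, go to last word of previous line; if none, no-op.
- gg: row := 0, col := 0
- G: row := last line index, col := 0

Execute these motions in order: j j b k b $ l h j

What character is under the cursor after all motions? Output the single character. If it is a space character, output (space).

After 1 (j): row=1 col=0 char='d'
After 2 (j): row=2 col=0 char='s'
After 3 (b): row=1 col=5 char='z'
After 4 (k): row=0 col=5 char='_'
After 5 (b): row=0 col=0 char='s'
After 6 ($): row=0 col=14 char='n'
After 7 (l): row=0 col=14 char='n'
After 8 (h): row=0 col=13 char='o'
After 9 (j): row=1 col=8 char='o'

Answer: o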